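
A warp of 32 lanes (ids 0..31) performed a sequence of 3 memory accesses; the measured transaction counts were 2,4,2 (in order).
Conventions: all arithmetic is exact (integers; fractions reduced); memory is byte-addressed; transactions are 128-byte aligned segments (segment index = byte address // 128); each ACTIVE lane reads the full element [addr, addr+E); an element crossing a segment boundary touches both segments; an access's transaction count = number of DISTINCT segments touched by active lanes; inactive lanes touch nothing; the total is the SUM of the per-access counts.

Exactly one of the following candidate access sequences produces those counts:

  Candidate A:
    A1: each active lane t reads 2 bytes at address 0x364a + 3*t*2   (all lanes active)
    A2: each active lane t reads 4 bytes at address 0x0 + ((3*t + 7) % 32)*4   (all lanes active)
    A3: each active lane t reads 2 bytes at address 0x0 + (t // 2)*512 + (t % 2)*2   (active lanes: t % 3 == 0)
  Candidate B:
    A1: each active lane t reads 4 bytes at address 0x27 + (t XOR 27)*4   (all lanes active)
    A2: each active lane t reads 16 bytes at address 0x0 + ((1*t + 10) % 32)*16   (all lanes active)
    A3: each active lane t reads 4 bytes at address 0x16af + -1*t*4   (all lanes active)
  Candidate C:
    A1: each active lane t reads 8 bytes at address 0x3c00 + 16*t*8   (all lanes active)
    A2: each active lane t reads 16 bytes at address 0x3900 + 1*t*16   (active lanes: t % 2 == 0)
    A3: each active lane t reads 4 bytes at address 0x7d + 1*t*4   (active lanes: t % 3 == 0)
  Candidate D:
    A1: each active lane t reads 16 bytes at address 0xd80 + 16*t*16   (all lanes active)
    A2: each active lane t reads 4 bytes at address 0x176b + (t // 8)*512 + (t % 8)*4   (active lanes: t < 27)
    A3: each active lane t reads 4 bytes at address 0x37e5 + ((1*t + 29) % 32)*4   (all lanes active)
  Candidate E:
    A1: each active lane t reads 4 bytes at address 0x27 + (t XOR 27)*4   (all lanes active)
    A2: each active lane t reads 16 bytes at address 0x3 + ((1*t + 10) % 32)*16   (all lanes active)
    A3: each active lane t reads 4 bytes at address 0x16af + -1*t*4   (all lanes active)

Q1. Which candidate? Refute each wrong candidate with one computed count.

A: A1 gives 3 transactions, not 2
C: A1 gives 32 transactions, not 2
D: A1 gives 32 transactions, not 2
E: A2 gives 5 transactions, not 4
B: all counts match (2,4,2)

Answer: B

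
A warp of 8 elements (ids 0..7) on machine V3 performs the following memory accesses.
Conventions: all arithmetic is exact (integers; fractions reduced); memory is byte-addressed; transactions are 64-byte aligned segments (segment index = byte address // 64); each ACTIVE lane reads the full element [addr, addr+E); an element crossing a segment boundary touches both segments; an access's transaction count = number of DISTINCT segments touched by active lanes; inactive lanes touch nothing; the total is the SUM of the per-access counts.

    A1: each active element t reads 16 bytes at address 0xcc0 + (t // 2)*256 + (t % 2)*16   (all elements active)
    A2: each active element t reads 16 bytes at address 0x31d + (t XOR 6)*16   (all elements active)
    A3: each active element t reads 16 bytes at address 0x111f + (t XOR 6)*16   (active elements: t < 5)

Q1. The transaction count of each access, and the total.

A1: 4 transactions
A2: 3 transactions
A3: 3 transactions

Answer: 4,3,3; total 10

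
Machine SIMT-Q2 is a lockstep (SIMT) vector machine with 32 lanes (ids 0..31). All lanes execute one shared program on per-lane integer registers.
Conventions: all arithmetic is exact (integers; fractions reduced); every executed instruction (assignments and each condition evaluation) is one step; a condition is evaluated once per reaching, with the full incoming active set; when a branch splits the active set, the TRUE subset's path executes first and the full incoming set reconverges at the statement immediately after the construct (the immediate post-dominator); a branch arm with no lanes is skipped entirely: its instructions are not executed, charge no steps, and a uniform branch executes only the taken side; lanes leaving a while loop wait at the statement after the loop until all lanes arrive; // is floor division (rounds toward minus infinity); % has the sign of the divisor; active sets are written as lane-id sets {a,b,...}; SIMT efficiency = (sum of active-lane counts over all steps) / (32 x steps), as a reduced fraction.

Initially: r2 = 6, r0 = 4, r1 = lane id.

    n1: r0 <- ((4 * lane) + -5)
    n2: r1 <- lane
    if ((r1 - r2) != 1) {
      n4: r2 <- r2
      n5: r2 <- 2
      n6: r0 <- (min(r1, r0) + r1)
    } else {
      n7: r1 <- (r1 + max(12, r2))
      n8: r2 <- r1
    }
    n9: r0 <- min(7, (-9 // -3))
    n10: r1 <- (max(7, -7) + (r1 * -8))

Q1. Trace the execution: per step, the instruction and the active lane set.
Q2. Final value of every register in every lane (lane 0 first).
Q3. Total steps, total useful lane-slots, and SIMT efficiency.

step 0: r0 <- ((4 * lane) + -5)      {0,1,2,3,4,5,6,7,8,9,10,11,12,13,14,15,16,17,18,19,20,21,22,23,24,25,26,27,28,29,30,31}
step 1: r1 <- lane                   {0,1,2,3,4,5,6,7,8,9,10,11,12,13,14,15,16,17,18,19,20,21,22,23,24,25,26,27,28,29,30,31}
step 2: eval ((r1 - r2) != 1)        {0,1,2,3,4,5,6,7,8,9,10,11,12,13,14,15,16,17,18,19,20,21,22,23,24,25,26,27,28,29,30,31}
step 3: r2 <- r2                     {0,1,2,3,4,5,6,8,9,10,11,12,13,14,15,16,17,18,19,20,21,22,23,24,25,26,27,28,29,30,31}
step 4: r2 <- 2                      {0,1,2,3,4,5,6,8,9,10,11,12,13,14,15,16,17,18,19,20,21,22,23,24,25,26,27,28,29,30,31}
step 5: r0 <- (min(r1, r0) + r1)     {0,1,2,3,4,5,6,8,9,10,11,12,13,14,15,16,17,18,19,20,21,22,23,24,25,26,27,28,29,30,31}
step 6: r1 <- (r1 + max(12, r2))     {7}
step 7: r2 <- r1                     {7}
step 8: r0 <- min(7, (-9 // -3))     {0,1,2,3,4,5,6,7,8,9,10,11,12,13,14,15,16,17,18,19,20,21,22,23,24,25,26,27,28,29,30,31}
step 9: r1 <- (max(7, -7) + (r1 * -8)) {0,1,2,3,4,5,6,7,8,9,10,11,12,13,14,15,16,17,18,19,20,21,22,23,24,25,26,27,28,29,30,31}

Answer: 10 steps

r2: 2,2,2,2,2,2,2,19,2,2,2,2,2,2,2,2,2,2,2,2,2,2,2,2,2,2,2,2,2,2,2,2
r0: 3,3,3,3,3,3,3,3,3,3,3,3,3,3,3,3,3,3,3,3,3,3,3,3,3,3,3,3,3,3,3,3
r1: 7,-1,-9,-17,-25,-33,-41,-145,-57,-65,-73,-81,-89,-97,-105,-113,-121,-129,-137,-145,-153,-161,-169,-177,-185,-193,-201,-209,-217,-225,-233,-241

steps = 10; useful = 255; efficiency = 255/320 = 51/64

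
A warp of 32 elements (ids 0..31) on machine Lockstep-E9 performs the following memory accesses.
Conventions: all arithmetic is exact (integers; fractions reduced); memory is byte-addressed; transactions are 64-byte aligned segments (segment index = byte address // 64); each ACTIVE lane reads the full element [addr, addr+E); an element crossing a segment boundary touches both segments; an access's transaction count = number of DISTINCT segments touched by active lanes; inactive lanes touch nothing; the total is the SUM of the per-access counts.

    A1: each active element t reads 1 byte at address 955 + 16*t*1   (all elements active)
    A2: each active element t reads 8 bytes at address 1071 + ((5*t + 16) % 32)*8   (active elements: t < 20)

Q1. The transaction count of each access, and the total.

A1: 9 transactions
A2: 5 transactions

Answer: 9,5; total 14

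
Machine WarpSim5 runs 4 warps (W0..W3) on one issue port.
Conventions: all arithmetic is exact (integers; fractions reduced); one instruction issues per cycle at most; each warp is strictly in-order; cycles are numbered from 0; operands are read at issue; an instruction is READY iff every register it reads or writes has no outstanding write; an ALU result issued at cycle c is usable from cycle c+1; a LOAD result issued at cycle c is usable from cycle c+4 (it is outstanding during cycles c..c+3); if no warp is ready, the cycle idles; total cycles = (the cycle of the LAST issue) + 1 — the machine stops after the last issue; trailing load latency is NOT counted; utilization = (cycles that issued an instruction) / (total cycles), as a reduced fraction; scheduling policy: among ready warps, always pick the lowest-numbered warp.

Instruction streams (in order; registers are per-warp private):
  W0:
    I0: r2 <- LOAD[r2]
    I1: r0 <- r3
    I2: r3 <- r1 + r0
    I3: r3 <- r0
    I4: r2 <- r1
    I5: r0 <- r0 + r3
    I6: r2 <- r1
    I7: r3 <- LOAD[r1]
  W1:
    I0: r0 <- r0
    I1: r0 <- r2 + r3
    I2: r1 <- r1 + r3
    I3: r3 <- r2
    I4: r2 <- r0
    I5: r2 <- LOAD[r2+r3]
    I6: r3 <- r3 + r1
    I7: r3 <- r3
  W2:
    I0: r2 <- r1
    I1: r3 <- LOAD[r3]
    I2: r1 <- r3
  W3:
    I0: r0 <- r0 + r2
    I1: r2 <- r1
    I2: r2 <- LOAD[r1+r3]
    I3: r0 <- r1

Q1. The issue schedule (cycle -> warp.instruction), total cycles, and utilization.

cycle 0: W0.I0
cycle 1: W0.I1
cycle 2: W0.I2
cycle 3: W0.I3
cycle 4: W0.I4
cycle 5: W0.I5
cycle 6: W0.I6
cycle 7: W0.I7
cycle 8: W1.I0
cycle 9: W1.I1
cycle 10: W1.I2
cycle 11: W1.I3
cycle 12: W1.I4
cycle 13: W1.I5
cycle 14: W1.I6
cycle 15: W1.I7
cycle 16: W2.I0
cycle 17: W2.I1
cycle 18: W3.I0
cycle 19: W3.I1
cycle 20: W3.I2
cycle 21: W2.I2
cycle 22: W3.I3

Answer: 23 cycles, utilization 1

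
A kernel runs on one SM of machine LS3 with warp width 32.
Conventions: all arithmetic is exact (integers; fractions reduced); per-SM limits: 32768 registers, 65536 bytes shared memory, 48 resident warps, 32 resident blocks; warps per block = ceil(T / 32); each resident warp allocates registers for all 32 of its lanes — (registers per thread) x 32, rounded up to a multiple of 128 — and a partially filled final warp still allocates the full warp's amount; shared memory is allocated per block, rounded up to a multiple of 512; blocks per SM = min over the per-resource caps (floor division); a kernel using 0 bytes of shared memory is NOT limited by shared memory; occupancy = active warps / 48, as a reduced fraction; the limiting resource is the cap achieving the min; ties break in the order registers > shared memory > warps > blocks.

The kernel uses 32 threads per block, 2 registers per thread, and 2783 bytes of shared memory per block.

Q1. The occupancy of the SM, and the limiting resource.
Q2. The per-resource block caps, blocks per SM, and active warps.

Answer: occupancy 7/16, limited by shared memory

registers: 256 blocks
shared memory: 21 blocks
warps: 48 blocks
blocks: 32 blocks

Answer: 21 blocks, 21 active warps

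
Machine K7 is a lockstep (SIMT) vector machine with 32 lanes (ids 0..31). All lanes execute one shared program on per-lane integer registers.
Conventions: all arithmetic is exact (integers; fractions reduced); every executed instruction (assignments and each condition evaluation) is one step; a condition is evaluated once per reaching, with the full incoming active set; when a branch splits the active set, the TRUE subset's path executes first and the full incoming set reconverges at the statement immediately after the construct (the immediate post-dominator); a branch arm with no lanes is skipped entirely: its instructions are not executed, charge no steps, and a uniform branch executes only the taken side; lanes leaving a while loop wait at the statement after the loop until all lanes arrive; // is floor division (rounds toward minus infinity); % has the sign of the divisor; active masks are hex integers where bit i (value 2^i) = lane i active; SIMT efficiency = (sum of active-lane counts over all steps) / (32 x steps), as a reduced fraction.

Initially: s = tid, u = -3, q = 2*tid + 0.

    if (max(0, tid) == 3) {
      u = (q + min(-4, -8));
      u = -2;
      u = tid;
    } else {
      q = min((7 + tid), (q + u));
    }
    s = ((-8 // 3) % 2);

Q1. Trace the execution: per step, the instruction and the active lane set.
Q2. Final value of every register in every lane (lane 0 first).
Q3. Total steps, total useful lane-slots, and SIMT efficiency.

step 0: eval (max(0, tid) == 3)      0xffffffff
step 1: u <- (q + min(-4, -8))       0x00000008
step 2: u <- -2                      0x00000008
step 3: u <- tid                     0x00000008
step 4: q <- min((7 + tid), (q + u)) 0xfffffff7
step 5: s <- ((-8 // 3) % 2)         0xffffffff

Answer: 6 steps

s: 1,1,1,1,1,1,1,1,1,1,1,1,1,1,1,1,1,1,1,1,1,1,1,1,1,1,1,1,1,1,1,1
u: -3,-3,-3,3,-3,-3,-3,-3,-3,-3,-3,-3,-3,-3,-3,-3,-3,-3,-3,-3,-3,-3,-3,-3,-3,-3,-3,-3,-3,-3,-3,-3
q: -3,-1,1,6,5,7,9,11,13,15,17,18,19,20,21,22,23,24,25,26,27,28,29,30,31,32,33,34,35,36,37,38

steps = 6; useful = 98; efficiency = 98/192 = 49/96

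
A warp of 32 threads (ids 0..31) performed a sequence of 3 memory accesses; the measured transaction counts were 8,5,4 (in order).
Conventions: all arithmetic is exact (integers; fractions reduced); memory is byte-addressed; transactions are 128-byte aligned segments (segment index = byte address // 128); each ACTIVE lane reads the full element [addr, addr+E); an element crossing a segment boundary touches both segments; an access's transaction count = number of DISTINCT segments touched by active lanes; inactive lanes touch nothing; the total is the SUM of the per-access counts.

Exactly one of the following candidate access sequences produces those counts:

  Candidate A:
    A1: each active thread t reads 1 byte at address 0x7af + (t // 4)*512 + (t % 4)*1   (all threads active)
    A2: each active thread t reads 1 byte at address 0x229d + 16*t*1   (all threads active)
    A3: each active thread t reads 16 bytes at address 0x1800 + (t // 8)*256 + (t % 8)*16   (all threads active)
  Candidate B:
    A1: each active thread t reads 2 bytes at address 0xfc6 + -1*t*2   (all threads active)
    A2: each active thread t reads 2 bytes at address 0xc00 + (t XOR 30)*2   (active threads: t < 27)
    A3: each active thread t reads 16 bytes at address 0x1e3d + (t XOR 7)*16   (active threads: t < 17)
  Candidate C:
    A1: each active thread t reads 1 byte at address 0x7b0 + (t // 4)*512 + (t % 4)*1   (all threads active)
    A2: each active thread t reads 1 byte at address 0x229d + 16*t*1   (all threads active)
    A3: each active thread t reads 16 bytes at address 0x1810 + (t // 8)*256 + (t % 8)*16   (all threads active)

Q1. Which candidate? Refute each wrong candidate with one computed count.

B: A1 gives 1 transaction, not 8
C: A3 gives 8 transactions, not 4
A: all counts match (8,5,4)

Answer: A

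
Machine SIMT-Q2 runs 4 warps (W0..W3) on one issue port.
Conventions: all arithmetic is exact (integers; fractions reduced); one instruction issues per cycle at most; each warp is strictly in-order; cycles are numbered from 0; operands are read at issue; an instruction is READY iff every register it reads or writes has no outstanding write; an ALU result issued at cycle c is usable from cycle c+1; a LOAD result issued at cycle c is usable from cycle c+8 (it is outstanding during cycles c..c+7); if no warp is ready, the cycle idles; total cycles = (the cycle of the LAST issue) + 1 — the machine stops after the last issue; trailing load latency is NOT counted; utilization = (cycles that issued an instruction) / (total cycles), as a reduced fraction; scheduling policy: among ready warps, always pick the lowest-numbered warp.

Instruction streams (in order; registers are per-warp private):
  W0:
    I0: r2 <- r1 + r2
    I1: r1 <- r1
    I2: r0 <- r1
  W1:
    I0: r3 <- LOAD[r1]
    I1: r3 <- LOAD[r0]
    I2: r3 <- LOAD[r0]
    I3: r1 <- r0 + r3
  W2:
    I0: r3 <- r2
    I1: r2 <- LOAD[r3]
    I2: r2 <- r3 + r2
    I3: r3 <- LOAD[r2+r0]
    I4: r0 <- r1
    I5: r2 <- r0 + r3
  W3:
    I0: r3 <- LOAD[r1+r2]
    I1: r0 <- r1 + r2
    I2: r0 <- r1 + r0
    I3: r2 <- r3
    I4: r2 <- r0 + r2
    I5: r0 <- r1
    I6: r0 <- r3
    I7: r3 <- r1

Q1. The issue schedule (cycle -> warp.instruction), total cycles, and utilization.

cycle 0: W0.I0
cycle 1: W0.I1
cycle 2: W0.I2
cycle 3: W1.I0
cycle 4: W2.I0
cycle 5: W2.I1
cycle 6: W3.I0
cycle 7: W3.I1
cycle 8: W3.I2
cycle 9: idle
cycle 10: idle
cycle 11: W1.I1
cycle 12: idle
cycle 13: W2.I2
cycle 14: W2.I3
cycle 15: W2.I4
cycle 16: W3.I3
cycle 17: W3.I4
cycle 18: W3.I5
cycle 19: W1.I2
cycle 20: W3.I6
cycle 21: W3.I7
cycle 22: W2.I5
cycle 23: idle
cycle 24: idle
cycle 25: idle
cycle 26: idle
cycle 27: W1.I3

Answer: 28 cycles, utilization 3/4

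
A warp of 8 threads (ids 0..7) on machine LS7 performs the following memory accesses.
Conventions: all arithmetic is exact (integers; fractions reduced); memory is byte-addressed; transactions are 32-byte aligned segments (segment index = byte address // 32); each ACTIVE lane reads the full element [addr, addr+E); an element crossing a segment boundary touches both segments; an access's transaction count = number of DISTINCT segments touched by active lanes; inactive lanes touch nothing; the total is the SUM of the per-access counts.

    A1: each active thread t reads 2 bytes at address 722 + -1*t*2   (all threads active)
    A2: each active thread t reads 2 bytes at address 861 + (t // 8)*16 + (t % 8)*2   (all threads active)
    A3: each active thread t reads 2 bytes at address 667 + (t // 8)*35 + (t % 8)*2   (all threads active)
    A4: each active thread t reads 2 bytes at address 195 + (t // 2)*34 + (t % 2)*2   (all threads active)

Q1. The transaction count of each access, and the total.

A1: 1 transaction
A2: 2 transactions
A3: 2 transactions
A4: 4 transactions

Answer: 1,2,2,4; total 9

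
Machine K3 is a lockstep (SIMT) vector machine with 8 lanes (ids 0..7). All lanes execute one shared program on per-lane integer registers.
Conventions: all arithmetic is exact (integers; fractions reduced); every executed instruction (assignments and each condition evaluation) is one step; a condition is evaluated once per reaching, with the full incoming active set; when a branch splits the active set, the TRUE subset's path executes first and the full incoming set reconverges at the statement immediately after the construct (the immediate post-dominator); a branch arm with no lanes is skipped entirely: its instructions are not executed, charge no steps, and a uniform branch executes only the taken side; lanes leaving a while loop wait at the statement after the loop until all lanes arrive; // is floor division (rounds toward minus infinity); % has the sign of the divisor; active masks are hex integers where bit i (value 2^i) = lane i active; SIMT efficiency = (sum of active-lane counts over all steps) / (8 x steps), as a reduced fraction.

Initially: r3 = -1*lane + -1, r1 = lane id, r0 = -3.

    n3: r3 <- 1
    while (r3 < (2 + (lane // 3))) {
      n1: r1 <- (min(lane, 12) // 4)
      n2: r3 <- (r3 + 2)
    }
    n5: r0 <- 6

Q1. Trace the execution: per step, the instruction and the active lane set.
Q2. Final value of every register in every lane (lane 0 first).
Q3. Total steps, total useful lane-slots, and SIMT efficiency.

step 0: r3 <- 1                      0xff
step 1: eval (r3 < (2 + (lane // 3))) 0xff
step 2: r1 <- (min(lane, 12) // 4)   0xff
step 3: r3 <- (r3 + 2)               0xff
step 4: eval (r3 < (2 + (lane // 3))) 0xff
step 5: r1 <- (min(lane, 12) // 4)   0xc0
step 6: r3 <- (r3 + 2)               0xc0
step 7: eval (r3 < (2 + (lane // 3))) 0xc0
step 8: r0 <- 6                      0xff

Answer: 9 steps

r3: 3,3,3,3,3,3,5,5
r1: 0,0,0,0,1,1,1,1
r0: 6,6,6,6,6,6,6,6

steps = 9; useful = 54; efficiency = 54/72 = 3/4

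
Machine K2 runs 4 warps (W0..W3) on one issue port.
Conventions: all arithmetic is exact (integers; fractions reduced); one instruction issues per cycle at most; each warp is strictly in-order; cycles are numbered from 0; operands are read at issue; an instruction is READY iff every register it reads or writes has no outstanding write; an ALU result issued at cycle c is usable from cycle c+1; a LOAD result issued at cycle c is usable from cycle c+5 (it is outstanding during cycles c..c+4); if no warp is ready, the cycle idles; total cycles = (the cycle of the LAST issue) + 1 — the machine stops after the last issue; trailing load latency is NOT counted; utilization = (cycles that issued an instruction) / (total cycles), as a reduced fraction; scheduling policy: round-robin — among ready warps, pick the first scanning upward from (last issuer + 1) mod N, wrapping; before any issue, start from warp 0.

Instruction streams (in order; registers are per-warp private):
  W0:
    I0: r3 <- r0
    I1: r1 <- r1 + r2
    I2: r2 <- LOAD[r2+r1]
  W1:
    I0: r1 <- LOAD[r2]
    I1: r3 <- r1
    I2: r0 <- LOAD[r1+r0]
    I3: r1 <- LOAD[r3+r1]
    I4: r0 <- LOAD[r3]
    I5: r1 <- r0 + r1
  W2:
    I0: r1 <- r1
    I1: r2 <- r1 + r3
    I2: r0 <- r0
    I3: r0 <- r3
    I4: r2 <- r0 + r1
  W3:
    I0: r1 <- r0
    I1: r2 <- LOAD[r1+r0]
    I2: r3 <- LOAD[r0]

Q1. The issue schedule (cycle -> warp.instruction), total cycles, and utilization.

cycle 0: W0.I0
cycle 1: W1.I0
cycle 2: W2.I0
cycle 3: W3.I0
cycle 4: W0.I1
cycle 5: W2.I1
cycle 6: W3.I1
cycle 7: W0.I2
cycle 8: W1.I1
cycle 9: W2.I2
cycle 10: W3.I2
cycle 11: W1.I2
cycle 12: W2.I3
cycle 13: W1.I3
cycle 14: W2.I4
cycle 15: idle
cycle 16: W1.I4
cycle 17: idle
cycle 18: idle
cycle 19: idle
cycle 20: idle
cycle 21: W1.I5

Answer: 22 cycles, utilization 17/22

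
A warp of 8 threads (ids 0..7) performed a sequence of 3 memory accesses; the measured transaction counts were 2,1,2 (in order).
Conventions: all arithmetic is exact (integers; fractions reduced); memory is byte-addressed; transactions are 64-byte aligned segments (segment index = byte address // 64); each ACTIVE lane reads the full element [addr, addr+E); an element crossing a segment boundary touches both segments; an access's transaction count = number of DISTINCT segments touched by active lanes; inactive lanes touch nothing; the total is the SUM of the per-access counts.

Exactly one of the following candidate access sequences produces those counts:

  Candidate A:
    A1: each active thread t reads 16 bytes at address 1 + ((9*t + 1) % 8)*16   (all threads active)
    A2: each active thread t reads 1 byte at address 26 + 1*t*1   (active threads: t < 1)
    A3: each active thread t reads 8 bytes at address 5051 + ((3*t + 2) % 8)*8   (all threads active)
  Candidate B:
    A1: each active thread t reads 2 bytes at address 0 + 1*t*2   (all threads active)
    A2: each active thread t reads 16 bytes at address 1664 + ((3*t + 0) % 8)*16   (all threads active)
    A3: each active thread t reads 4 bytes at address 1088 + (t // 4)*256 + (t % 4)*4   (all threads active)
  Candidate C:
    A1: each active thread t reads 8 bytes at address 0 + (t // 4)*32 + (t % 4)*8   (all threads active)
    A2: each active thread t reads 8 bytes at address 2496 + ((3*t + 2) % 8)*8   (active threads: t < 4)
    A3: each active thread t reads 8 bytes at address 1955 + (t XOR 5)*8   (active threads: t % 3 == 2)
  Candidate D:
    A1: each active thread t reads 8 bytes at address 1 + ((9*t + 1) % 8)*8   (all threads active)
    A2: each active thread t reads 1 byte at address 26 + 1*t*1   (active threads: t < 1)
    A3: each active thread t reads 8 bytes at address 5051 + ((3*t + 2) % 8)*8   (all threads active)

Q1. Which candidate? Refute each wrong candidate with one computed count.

A: A1 gives 3 transactions, not 2
B: A1 gives 1 transaction, not 2
C: A1 gives 1 transaction, not 2
D: all counts match (2,1,2)

Answer: D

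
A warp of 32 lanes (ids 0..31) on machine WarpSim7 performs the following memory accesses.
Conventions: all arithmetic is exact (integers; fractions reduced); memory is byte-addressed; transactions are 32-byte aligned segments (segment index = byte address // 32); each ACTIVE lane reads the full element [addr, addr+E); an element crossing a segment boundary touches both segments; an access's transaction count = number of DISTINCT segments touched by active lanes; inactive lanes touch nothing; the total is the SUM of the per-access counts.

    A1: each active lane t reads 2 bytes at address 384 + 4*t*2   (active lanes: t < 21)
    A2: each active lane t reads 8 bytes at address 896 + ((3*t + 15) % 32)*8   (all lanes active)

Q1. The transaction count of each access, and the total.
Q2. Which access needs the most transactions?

A1: 6 transactions
A2: 8 transactions

Answer: 6,8; total 14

Answer: A2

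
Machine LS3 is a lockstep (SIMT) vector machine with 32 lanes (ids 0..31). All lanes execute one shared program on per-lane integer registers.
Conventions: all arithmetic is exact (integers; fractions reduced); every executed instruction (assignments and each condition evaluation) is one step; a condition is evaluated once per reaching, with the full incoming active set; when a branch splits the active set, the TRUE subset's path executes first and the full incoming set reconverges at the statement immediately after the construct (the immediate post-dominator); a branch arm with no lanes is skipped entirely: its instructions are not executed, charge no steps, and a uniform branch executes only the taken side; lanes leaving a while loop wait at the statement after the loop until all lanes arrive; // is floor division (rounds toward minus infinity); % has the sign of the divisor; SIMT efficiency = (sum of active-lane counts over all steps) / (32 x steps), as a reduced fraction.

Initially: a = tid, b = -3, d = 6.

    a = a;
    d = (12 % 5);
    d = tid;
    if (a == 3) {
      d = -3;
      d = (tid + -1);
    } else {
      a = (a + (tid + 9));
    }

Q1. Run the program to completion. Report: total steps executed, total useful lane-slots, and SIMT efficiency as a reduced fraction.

Answer: 7 steps, 161 useful, 23/32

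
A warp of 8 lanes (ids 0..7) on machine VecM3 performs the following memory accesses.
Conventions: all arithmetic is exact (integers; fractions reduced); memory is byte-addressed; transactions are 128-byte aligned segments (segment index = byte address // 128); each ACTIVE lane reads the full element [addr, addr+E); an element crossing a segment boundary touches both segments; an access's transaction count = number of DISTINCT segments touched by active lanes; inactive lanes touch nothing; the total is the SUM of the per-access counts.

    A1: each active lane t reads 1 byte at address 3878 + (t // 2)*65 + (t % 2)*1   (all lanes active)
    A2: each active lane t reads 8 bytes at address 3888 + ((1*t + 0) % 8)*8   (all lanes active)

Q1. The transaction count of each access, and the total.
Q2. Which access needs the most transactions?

A1: 2 transactions
A2: 1 transaction

Answer: 2,1; total 3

Answer: A1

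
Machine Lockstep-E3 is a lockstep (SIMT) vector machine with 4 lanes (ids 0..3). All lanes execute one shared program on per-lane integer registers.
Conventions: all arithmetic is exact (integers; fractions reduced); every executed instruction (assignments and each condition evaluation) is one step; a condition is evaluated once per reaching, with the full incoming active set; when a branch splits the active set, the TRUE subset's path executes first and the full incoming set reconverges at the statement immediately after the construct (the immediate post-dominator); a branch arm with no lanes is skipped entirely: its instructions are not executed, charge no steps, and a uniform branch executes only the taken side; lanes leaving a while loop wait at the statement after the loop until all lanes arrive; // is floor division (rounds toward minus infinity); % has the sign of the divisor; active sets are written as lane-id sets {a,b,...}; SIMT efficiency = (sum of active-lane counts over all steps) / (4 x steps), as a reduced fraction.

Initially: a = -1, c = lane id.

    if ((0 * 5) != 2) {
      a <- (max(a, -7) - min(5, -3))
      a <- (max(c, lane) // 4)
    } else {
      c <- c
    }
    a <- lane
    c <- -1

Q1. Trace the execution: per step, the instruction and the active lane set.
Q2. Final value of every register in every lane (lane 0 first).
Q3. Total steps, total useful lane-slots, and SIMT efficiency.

step 0: eval ((0 * 5) != 2)          {0,1,2,3}
step 1: a <- (max(a, -7) - min(5, -3)) {0,1,2,3}
step 2: a <- (max(c, lane) // 4)     {0,1,2,3}
step 3: a <- lane                    {0,1,2,3}
step 4: c <- -1                      {0,1,2,3}

Answer: 5 steps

a: 0,1,2,3
c: -1,-1,-1,-1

steps = 5; useful = 20; efficiency = 20/20 = 1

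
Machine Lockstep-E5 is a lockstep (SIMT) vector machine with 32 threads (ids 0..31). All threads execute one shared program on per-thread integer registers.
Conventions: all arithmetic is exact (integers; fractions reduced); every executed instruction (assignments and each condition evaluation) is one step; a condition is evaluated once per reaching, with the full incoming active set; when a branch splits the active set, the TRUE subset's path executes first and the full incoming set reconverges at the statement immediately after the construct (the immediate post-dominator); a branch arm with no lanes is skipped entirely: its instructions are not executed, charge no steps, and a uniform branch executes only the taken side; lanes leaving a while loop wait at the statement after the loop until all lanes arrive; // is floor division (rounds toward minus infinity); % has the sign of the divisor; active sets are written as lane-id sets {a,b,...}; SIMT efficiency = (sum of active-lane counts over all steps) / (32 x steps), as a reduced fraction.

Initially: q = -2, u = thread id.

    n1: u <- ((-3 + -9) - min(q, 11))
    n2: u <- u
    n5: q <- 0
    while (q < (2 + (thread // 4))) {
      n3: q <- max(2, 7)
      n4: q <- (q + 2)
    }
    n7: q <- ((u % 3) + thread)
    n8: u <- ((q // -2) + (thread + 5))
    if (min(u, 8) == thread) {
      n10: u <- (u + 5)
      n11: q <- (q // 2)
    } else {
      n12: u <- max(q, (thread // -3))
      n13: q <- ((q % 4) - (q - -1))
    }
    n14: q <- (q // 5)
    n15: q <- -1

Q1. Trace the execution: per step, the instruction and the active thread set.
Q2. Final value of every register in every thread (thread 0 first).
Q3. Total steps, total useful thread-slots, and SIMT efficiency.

step 0: u <- ((-3 + -9) - min(q, 11)) {0,1,2,3,4,5,6,7,8,9,10,11,12,13,14,15,16,17,18,19,20,21,22,23,24,25,26,27,28,29,30,31}
step 1: u <- u                       {0,1,2,3,4,5,6,7,8,9,10,11,12,13,14,15,16,17,18,19,20,21,22,23,24,25,26,27,28,29,30,31}
step 2: q <- 0                       {0,1,2,3,4,5,6,7,8,9,10,11,12,13,14,15,16,17,18,19,20,21,22,23,24,25,26,27,28,29,30,31}
step 3: eval (q < (2 + (thread // 4))) {0,1,2,3,4,5,6,7,8,9,10,11,12,13,14,15,16,17,18,19,20,21,22,23,24,25,26,27,28,29,30,31}
step 4: q <- max(2, 7)               {0,1,2,3,4,5,6,7,8,9,10,11,12,13,14,15,16,17,18,19,20,21,22,23,24,25,26,27,28,29,30,31}
step 5: q <- (q + 2)                 {0,1,2,3,4,5,6,7,8,9,10,11,12,13,14,15,16,17,18,19,20,21,22,23,24,25,26,27,28,29,30,31}
step 6: eval (q < (2 + (thread // 4))) {0,1,2,3,4,5,6,7,8,9,10,11,12,13,14,15,16,17,18,19,20,21,22,23,24,25,26,27,28,29,30,31}
step 7: q <- ((u % 3) + thread)      {0,1,2,3,4,5,6,7,8,9,10,11,12,13,14,15,16,17,18,19,20,21,22,23,24,25,26,27,28,29,30,31}
step 8: u <- ((q // -2) + (thread + 5)) {0,1,2,3,4,5,6,7,8,9,10,11,12,13,14,15,16,17,18,19,20,21,22,23,24,25,26,27,28,29,30,31}
step 9: eval (min(u, 8) == thread)   {0,1,2,3,4,5,6,7,8,9,10,11,12,13,14,15,16,17,18,19,20,21,22,23,24,25,26,27,28,29,30,31}
step 10: u <- (u + 5)                 {7,8}
step 11: q <- (q // 2)                {7,8}
step 12: u <- max(q, (thread // -3))  {0,1,2,3,4,5,6,9,10,11,12,13,14,15,16,17,18,19,20,21,22,23,24,25,26,27,28,29,30,31}
step 13: q <- ((q % 4) - (q - -1))    {0,1,2,3,4,5,6,9,10,11,12,13,14,15,16,17,18,19,20,21,22,23,24,25,26,27,28,29,30,31}
step 14: q <- (q // 5)                {0,1,2,3,4,5,6,7,8,9,10,11,12,13,14,15,16,17,18,19,20,21,22,23,24,25,26,27,28,29,30,31}
step 15: q <- -1                      {0,1,2,3,4,5,6,7,8,9,10,11,12,13,14,15,16,17,18,19,20,21,22,23,24,25,26,27,28,29,30,31}

Answer: 16 steps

q: -1,-1,-1,-1,-1,-1,-1,-1,-1,-1,-1,-1,-1,-1,-1,-1,-1,-1,-1,-1,-1,-1,-1,-1,-1,-1,-1,-1,-1,-1,-1,-1
u: 2,3,4,5,6,7,8,12,13,11,12,13,14,15,16,17,18,19,20,21,22,23,24,25,26,27,28,29,30,31,32,33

steps = 16; useful = 448; efficiency = 448/512 = 7/8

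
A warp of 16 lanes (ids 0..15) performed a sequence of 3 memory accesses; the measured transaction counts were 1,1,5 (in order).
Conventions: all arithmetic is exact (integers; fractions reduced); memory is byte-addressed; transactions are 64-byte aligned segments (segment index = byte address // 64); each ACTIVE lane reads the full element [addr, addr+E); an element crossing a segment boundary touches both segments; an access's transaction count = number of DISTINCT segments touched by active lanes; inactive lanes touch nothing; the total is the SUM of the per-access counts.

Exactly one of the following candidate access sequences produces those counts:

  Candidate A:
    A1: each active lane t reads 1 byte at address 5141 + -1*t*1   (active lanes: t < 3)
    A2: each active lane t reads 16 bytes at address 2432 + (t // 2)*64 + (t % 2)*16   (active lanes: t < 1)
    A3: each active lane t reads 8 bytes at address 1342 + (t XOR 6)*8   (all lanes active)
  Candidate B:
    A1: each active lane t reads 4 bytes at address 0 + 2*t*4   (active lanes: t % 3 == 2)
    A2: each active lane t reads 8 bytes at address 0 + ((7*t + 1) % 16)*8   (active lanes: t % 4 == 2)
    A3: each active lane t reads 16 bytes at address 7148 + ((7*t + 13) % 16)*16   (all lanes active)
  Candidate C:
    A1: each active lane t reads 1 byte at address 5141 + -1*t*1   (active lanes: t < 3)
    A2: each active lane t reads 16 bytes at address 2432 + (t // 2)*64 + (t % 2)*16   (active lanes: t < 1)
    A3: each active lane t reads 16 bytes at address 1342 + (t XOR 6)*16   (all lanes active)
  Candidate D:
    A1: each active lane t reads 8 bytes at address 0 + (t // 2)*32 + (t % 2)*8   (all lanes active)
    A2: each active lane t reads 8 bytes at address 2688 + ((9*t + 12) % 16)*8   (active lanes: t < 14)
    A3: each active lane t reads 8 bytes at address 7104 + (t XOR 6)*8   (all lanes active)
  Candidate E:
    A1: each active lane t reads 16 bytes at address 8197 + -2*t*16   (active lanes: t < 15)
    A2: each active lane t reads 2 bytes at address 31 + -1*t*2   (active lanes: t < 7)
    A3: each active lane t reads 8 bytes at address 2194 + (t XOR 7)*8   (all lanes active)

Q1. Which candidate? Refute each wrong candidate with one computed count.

A: A3 gives 3 transactions, not 5
B: A1 gives 2 transactions, not 1
D: A1 gives 4 transactions, not 1
E: A1 gives 8 transactions, not 1
C: all counts match (1,1,5)

Answer: C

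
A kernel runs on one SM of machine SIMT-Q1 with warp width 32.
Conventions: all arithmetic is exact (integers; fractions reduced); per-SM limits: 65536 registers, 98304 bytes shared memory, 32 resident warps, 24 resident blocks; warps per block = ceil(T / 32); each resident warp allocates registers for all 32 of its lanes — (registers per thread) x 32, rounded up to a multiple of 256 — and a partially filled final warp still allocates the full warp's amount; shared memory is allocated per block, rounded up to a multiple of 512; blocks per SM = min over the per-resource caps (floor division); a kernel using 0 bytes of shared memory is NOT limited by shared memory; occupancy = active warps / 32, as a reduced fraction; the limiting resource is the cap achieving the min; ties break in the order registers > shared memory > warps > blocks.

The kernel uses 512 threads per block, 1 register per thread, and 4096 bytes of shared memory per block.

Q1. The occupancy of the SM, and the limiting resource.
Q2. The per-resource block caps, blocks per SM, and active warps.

Answer: occupancy 1, limited by warps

registers: 16 blocks
shared memory: 24 blocks
warps: 2 blocks
blocks: 24 blocks

Answer: 2 blocks, 32 active warps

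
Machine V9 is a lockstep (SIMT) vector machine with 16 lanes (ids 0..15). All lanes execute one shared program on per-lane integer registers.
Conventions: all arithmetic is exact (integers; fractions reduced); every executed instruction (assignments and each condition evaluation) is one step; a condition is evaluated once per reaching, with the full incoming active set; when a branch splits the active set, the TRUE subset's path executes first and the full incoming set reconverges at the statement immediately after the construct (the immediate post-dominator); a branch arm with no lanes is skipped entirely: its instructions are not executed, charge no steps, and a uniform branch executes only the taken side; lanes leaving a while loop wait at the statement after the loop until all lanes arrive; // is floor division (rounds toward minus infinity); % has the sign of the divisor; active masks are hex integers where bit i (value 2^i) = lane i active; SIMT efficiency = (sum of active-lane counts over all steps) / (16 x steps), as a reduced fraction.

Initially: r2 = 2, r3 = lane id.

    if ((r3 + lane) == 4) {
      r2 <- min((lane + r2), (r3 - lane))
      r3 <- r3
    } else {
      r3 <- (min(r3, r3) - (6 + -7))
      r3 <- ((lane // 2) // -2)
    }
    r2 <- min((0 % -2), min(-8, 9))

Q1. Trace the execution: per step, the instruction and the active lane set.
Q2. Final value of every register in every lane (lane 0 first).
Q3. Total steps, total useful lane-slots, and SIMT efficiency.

step 0: eval ((r3 + lane) == 4)      0xffff
step 1: r2 <- min((lane + r2), (r3 - lane)) 0x0004
step 2: r3 <- r3                     0x0004
step 3: r3 <- (min(r3, r3) - (6 + -7)) 0xfffb
step 4: r3 <- ((lane // 2) // -2)    0xfffb
step 5: r2 <- min((0 % -2), min(-8, 9)) 0xffff

Answer: 6 steps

r2: -8,-8,-8,-8,-8,-8,-8,-8,-8,-8,-8,-8,-8,-8,-8,-8
r3: 0,0,2,-1,-1,-1,-2,-2,-2,-2,-3,-3,-3,-3,-4,-4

steps = 6; useful = 64; efficiency = 64/96 = 2/3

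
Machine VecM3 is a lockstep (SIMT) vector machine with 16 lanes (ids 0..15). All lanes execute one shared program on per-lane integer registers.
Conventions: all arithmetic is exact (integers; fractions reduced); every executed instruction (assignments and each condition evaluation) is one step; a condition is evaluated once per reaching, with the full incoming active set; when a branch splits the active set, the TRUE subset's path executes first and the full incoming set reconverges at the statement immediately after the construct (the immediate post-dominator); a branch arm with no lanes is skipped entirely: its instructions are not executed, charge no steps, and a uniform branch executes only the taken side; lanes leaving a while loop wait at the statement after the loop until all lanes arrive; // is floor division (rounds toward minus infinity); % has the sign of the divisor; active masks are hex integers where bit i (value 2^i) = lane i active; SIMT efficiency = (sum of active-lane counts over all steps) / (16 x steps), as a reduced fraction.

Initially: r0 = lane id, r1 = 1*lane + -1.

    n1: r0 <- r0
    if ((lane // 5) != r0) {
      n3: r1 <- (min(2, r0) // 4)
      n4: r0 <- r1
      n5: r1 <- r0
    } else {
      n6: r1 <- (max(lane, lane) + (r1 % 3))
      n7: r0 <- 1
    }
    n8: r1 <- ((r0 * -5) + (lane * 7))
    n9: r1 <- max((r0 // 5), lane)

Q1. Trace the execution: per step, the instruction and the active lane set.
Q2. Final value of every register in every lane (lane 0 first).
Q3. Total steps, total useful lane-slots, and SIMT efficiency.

step 0: r0 <- r0                     0xffff
step 1: eval ((lane // 5) != r0)     0xffff
step 2: r1 <- (min(2, r0) // 4)      0xfffe
step 3: r0 <- r1                     0xfffe
step 4: r1 <- r0                     0xfffe
step 5: r1 <- (max(lane, lane) + (r1 % 3)) 0x0001
step 6: r0 <- 1                      0x0001
step 7: r1 <- ((r0 * -5) + (lane * 7)) 0xffff
step 8: r1 <- max((r0 // 5), lane)   0xffff

Answer: 9 steps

r0: 1,0,0,0,0,0,0,0,0,0,0,0,0,0,0,0
r1: 0,1,2,3,4,5,6,7,8,9,10,11,12,13,14,15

steps = 9; useful = 111; efficiency = 111/144 = 37/48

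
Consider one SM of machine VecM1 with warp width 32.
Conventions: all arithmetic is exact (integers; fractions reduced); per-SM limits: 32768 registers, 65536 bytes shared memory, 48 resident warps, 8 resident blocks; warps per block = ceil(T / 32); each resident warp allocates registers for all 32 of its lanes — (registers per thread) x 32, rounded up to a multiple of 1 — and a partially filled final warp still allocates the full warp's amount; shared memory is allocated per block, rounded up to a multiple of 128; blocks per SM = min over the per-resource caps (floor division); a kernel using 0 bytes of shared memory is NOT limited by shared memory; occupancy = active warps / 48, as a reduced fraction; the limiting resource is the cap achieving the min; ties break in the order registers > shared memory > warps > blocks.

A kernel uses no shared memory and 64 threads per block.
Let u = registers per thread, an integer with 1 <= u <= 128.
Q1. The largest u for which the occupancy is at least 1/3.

Answer: u = 64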